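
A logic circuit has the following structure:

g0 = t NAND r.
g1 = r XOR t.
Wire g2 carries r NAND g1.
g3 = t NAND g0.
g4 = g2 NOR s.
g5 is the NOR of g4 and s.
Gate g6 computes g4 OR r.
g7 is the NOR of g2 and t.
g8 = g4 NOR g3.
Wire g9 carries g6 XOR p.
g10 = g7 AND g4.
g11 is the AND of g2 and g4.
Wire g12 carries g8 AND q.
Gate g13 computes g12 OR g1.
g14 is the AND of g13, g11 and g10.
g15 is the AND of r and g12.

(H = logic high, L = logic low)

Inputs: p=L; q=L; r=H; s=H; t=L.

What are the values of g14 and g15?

g14 = L, g15 = L

g0 = t NAND r = L NAND H = H
g1 = r XOR t = H XOR L = H
g2 = r NAND g1 = H NAND H = L
g3 = t NAND g0 = L NAND H = H
g4 = g2 NOR s = L NOR H = L
g7 = g2 NOR t = L NOR L = H
g8 = g4 NOR g3 = L NOR H = L
g10 = g7 AND g4 = H AND L = L
g11 = g2 AND g4 = L AND L = L
g12 = g8 AND q = L AND L = L
g13 = g12 OR g1 = L OR H = H
g14 = g13 AND g11 AND g10 = H AND L AND L = L
g15 = r AND g12 = H AND L = L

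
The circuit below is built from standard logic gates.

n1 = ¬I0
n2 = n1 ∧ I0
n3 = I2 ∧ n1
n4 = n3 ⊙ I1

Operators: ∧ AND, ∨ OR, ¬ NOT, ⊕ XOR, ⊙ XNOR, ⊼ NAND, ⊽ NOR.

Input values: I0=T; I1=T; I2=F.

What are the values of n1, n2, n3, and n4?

n1 = F  n2 = F  n3 = F  n4 = F

n1 = NOT I0 = NOT T = F
n2 = n1 AND I0 = F AND T = F
n3 = I2 AND n1 = F AND F = F
n4 = n3 XNOR I1 = F XNOR T = F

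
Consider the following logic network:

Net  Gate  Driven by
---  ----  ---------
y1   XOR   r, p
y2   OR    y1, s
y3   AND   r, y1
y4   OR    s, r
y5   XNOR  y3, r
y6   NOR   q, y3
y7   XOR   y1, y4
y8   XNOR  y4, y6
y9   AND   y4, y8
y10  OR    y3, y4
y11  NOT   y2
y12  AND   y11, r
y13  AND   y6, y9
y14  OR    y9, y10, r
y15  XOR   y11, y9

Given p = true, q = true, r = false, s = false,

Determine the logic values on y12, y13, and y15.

y12 = false; y13 = false; y15 = false

y1 = r XOR p = false XOR true = true
y2 = y1 OR s = true OR false = true
y3 = r AND y1 = false AND true = false
y4 = s OR r = false OR false = false
y6 = q NOR y3 = true NOR false = false
y8 = y4 XNOR y6 = false XNOR false = true
y9 = y4 AND y8 = false AND true = false
y11 = NOT y2 = NOT true = false
y12 = y11 AND r = false AND false = false
y13 = y6 AND y9 = false AND false = false
y15 = y11 XOR y9 = false XOR false = false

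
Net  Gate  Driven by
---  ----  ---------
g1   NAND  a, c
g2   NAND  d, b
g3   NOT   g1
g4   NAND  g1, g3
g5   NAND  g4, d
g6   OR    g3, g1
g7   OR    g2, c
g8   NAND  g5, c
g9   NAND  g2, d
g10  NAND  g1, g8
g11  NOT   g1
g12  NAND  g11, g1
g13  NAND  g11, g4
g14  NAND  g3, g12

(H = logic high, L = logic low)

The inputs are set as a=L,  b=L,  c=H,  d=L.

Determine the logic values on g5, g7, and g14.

g5 = H  g7 = H  g14 = H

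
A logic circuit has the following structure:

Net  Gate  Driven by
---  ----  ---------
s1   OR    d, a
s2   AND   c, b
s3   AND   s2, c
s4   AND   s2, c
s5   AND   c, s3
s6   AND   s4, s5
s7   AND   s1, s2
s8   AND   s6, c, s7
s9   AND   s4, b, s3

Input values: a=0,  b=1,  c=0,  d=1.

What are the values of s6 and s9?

s6 = 0; s9 = 0

s2 = c AND b = 0 AND 1 = 0
s3 = s2 AND c = 0 AND 0 = 0
s4 = s2 AND c = 0 AND 0 = 0
s5 = c AND s3 = 0 AND 0 = 0
s6 = s4 AND s5 = 0 AND 0 = 0
s9 = s4 AND b AND s3 = 0 AND 1 AND 0 = 0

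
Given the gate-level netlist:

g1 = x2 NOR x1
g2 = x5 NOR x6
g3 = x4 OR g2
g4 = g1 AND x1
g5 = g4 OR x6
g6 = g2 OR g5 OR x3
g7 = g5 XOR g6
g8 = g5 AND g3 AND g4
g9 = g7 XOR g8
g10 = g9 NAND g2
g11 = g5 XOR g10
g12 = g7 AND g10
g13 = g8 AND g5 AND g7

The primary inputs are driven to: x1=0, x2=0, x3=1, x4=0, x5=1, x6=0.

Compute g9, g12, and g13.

g9 = 1; g12 = 1; g13 = 0

g1 = x2 NOR x1 = 0 NOR 0 = 1
g2 = x5 NOR x6 = 1 NOR 0 = 0
g3 = x4 OR g2 = 0 OR 0 = 0
g4 = g1 AND x1 = 1 AND 0 = 0
g5 = g4 OR x6 = 0 OR 0 = 0
g6 = g2 OR g5 OR x3 = 0 OR 0 OR 1 = 1
g7 = g5 XOR g6 = 0 XOR 1 = 1
g8 = g5 AND g3 AND g4 = 0 AND 0 AND 0 = 0
g9 = g7 XOR g8 = 1 XOR 0 = 1
g10 = g9 NAND g2 = 1 NAND 0 = 1
g12 = g7 AND g10 = 1 AND 1 = 1
g13 = g8 AND g5 AND g7 = 0 AND 0 AND 1 = 0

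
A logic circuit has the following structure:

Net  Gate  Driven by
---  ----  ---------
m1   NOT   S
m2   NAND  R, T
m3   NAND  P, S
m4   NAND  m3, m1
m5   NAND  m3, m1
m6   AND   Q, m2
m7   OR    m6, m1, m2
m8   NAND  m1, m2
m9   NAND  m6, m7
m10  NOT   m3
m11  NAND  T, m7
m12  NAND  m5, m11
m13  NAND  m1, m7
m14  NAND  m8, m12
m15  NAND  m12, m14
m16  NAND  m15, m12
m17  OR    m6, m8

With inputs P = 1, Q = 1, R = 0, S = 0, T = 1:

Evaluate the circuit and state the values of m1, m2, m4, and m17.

m1 = NOT S = NOT 0 = 1
m2 = R NAND T = 0 NAND 1 = 1
m3 = P NAND S = 1 NAND 0 = 1
m4 = m3 NAND m1 = 1 NAND 1 = 0
m6 = Q AND m2 = 1 AND 1 = 1
m8 = m1 NAND m2 = 1 NAND 1 = 0
m17 = m6 OR m8 = 1 OR 0 = 1

m1 = 1, m2 = 1, m4 = 0, m17 = 1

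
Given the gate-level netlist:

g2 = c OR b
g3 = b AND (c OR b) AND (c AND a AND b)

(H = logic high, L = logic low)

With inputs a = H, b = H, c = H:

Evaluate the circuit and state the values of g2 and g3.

g2 = H OR H = H
g3 = H AND (H OR H) AND (H AND H AND H) = H

g2 = H; g3 = H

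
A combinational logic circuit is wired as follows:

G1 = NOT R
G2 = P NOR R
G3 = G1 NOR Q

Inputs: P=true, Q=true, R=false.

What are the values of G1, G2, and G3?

G1 = true  G2 = false  G3 = false

G1 = NOT R = NOT false = true
G2 = P NOR R = true NOR false = false
G3 = G1 NOR Q = true NOR true = false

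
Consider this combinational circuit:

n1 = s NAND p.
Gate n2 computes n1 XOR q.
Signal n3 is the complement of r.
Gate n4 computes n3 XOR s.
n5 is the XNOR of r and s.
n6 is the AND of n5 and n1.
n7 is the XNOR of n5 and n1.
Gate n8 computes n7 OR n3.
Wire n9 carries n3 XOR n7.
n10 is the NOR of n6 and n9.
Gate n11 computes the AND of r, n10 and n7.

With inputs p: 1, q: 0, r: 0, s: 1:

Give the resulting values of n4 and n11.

n4 = 0  n11 = 0

n1 = s NAND p = 1 NAND 1 = 0
n3 = NOT r = NOT 0 = 1
n4 = n3 XOR s = 1 XOR 1 = 0
n5 = r XNOR s = 0 XNOR 1 = 0
n6 = n5 AND n1 = 0 AND 0 = 0
n7 = n5 XNOR n1 = 0 XNOR 0 = 1
n9 = n3 XOR n7 = 1 XOR 1 = 0
n10 = n6 NOR n9 = 0 NOR 0 = 1
n11 = r AND n10 AND n7 = 0 AND 1 AND 1 = 0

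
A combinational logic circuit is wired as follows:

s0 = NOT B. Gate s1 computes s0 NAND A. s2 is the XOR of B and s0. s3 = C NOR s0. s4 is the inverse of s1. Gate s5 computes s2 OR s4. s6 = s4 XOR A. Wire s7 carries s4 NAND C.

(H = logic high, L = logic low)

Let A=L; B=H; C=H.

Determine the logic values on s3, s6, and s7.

s3 = L  s6 = L  s7 = H

s0 = NOT B = NOT H = L
s1 = s0 NAND A = L NAND L = H
s3 = C NOR s0 = H NOR L = L
s4 = NOT s1 = NOT H = L
s6 = s4 XOR A = L XOR L = L
s7 = s4 NAND C = L NAND H = H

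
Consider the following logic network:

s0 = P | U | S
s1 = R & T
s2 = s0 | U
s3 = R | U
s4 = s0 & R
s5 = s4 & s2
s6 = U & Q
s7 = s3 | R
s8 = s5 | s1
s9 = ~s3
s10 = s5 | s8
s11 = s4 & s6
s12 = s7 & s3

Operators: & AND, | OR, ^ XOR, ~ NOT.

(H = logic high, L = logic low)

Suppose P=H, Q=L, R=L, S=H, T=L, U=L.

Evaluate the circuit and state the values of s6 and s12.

s3 = R OR U = L OR L = L
s6 = U AND Q = L AND L = L
s7 = s3 OR R = L OR L = L
s12 = s7 AND s3 = L AND L = L

s6 = L  s12 = L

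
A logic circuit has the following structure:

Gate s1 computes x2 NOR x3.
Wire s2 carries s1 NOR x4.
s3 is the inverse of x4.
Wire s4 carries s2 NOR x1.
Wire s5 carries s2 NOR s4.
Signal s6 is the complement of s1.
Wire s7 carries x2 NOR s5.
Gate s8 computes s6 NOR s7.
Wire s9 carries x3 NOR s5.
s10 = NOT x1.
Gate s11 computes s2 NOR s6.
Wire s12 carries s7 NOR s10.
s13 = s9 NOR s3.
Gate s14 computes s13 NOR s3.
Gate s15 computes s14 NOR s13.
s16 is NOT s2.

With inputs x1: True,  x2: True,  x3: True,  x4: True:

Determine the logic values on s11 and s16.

s1 = x2 NOR x3 = True NOR True = False
s2 = s1 NOR x4 = False NOR True = False
s6 = NOT s1 = NOT False = True
s11 = s2 NOR s6 = False NOR True = False
s16 = NOT s2 = NOT False = True

s11 = False, s16 = True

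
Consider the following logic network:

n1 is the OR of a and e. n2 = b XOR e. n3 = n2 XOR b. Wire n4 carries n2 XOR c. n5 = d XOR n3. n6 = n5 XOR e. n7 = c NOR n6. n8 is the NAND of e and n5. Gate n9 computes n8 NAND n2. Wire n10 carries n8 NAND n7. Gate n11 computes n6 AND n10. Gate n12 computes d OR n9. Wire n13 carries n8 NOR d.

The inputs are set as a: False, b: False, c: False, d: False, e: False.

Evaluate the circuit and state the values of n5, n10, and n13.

n2 = b XOR e = False XOR False = False
n3 = n2 XOR b = False XOR False = False
n5 = d XOR n3 = False XOR False = False
n6 = n5 XOR e = False XOR False = False
n7 = c NOR n6 = False NOR False = True
n8 = e NAND n5 = False NAND False = True
n10 = n8 NAND n7 = True NAND True = False
n13 = n8 NOR d = True NOR False = False

n5 = False, n10 = False, n13 = False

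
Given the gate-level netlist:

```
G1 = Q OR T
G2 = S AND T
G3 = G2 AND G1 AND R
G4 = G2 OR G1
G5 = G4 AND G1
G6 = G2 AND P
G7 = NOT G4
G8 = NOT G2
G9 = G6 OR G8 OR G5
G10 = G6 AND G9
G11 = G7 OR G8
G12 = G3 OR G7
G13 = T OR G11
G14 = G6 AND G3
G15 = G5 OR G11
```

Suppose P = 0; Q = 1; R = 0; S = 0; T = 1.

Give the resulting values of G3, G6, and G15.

G3 = 0, G6 = 0, G15 = 1

G1 = Q OR T = 1 OR 1 = 1
G2 = S AND T = 0 AND 1 = 0
G3 = G2 AND G1 AND R = 0 AND 1 AND 0 = 0
G4 = G2 OR G1 = 0 OR 1 = 1
G5 = G4 AND G1 = 1 AND 1 = 1
G6 = G2 AND P = 0 AND 0 = 0
G7 = NOT G4 = NOT 1 = 0
G8 = NOT G2 = NOT 0 = 1
G11 = G7 OR G8 = 0 OR 1 = 1
G15 = G5 OR G11 = 1 OR 1 = 1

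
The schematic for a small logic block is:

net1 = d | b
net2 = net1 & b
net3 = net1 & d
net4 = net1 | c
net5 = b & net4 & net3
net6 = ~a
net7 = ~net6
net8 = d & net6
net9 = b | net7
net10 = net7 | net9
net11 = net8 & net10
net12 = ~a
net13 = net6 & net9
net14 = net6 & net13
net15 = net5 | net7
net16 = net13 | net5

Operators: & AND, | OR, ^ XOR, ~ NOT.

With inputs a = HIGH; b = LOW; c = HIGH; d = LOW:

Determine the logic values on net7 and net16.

net7 = HIGH; net16 = LOW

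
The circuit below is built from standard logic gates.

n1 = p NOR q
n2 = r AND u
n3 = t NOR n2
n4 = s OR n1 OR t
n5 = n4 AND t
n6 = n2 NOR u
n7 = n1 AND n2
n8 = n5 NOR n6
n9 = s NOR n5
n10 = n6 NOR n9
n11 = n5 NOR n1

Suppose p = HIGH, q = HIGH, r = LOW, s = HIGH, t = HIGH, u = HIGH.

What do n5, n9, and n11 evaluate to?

n1 = p NOR q = HIGH NOR HIGH = LOW
n4 = s OR n1 OR t = HIGH OR LOW OR HIGH = HIGH
n5 = n4 AND t = HIGH AND HIGH = HIGH
n9 = s NOR n5 = HIGH NOR HIGH = LOW
n11 = n5 NOR n1 = HIGH NOR LOW = LOW

n5 = HIGH, n9 = LOW, n11 = LOW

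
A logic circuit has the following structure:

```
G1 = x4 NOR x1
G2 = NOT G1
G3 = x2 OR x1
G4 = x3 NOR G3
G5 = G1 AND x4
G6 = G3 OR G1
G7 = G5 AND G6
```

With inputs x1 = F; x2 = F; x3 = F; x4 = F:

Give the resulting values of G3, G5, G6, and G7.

G3 = F, G5 = F, G6 = T, G7 = F

G1 = x4 NOR x1 = F NOR F = T
G3 = x2 OR x1 = F OR F = F
G5 = G1 AND x4 = T AND F = F
G6 = G3 OR G1 = F OR T = T
G7 = G5 AND G6 = F AND T = F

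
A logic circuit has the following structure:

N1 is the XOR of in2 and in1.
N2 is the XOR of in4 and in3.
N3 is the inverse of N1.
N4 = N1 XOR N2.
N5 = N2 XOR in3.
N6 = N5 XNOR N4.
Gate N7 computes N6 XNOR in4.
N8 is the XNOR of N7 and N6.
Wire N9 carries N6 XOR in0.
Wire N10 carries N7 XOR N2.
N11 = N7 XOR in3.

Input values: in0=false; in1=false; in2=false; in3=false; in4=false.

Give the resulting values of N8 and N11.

N8 = false; N11 = false

N1 = in2 XOR in1 = false XOR false = false
N2 = in4 XOR in3 = false XOR false = false
N4 = N1 XOR N2 = false XOR false = false
N5 = N2 XOR in3 = false XOR false = false
N6 = N5 XNOR N4 = false XNOR false = true
N7 = N6 XNOR in4 = true XNOR false = false
N8 = N7 XNOR N6 = false XNOR true = false
N11 = N7 XOR in3 = false XOR false = false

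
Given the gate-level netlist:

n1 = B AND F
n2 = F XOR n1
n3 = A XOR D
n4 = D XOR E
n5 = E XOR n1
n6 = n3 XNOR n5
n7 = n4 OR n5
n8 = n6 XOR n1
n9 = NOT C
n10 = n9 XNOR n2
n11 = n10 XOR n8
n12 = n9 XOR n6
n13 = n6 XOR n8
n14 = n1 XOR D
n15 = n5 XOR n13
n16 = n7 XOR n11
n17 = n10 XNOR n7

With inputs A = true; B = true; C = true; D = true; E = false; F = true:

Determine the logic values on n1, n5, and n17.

n1 = B AND F = true AND true = true
n2 = F XOR n1 = true XOR true = false
n4 = D XOR E = true XOR false = true
n5 = E XOR n1 = false XOR true = true
n7 = n4 OR n5 = true OR true = true
n9 = NOT C = NOT true = false
n10 = n9 XNOR n2 = false XNOR false = true
n17 = n10 XNOR n7 = true XNOR true = true

n1 = true, n5 = true, n17 = true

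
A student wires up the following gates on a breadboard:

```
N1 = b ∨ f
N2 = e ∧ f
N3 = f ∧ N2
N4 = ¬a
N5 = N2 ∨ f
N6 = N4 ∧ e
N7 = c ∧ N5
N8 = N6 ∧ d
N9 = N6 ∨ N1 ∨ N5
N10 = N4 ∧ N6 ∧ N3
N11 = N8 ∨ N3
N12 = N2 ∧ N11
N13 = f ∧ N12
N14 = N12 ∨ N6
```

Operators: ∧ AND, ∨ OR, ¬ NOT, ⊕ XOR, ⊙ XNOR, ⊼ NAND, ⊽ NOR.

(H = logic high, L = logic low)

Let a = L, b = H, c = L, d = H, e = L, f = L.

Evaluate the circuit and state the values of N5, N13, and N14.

N2 = e AND f = L AND L = L
N3 = f AND N2 = L AND L = L
N4 = NOT a = NOT L = H
N5 = N2 OR f = L OR L = L
N6 = N4 AND e = H AND L = L
N8 = N6 AND d = L AND H = L
N11 = N8 OR N3 = L OR L = L
N12 = N2 AND N11 = L AND L = L
N13 = f AND N12 = L AND L = L
N14 = N12 OR N6 = L OR L = L

N5 = L, N13 = L, N14 = L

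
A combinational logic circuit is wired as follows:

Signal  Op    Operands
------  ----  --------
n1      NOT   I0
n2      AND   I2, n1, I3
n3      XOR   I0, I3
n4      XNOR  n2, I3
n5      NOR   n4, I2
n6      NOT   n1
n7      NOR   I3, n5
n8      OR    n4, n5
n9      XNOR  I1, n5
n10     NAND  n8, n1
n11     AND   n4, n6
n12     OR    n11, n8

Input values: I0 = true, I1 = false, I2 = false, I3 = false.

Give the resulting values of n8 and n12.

n8 = true, n12 = true

n1 = NOT I0 = NOT true = false
n2 = I2 AND n1 AND I3 = false AND false AND false = false
n4 = n2 XNOR I3 = false XNOR false = true
n5 = n4 NOR I2 = true NOR false = false
n6 = NOT n1 = NOT false = true
n8 = n4 OR n5 = true OR false = true
n11 = n4 AND n6 = true AND true = true
n12 = n11 OR n8 = true OR true = true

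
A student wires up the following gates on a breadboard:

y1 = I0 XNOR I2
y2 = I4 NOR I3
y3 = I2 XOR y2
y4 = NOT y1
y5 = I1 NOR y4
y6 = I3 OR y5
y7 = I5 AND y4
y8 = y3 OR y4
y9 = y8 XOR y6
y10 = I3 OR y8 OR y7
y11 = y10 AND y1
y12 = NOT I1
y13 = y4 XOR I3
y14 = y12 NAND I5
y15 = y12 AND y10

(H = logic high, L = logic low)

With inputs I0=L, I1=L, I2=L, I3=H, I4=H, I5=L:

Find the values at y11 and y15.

y1 = I0 XNOR I2 = L XNOR L = H
y2 = I4 NOR I3 = H NOR H = L
y3 = I2 XOR y2 = L XOR L = L
y4 = NOT y1 = NOT H = L
y7 = I5 AND y4 = L AND L = L
y8 = y3 OR y4 = L OR L = L
y10 = I3 OR y8 OR y7 = H OR L OR L = H
y11 = y10 AND y1 = H AND H = H
y12 = NOT I1 = NOT L = H
y15 = y12 AND y10 = H AND H = H

y11 = H; y15 = H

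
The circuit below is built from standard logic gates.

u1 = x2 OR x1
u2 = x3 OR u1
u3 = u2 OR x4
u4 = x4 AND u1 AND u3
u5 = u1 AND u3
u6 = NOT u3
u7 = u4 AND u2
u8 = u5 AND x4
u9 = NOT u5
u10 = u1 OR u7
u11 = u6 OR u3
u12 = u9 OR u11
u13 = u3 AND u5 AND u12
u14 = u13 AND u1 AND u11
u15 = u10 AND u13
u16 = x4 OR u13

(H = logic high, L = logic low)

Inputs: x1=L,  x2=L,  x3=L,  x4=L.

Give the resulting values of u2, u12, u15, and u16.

u2 = L; u12 = H; u15 = L; u16 = L

u1 = x2 OR x1 = L OR L = L
u2 = x3 OR u1 = L OR L = L
u3 = u2 OR x4 = L OR L = L
u4 = x4 AND u1 AND u3 = L AND L AND L = L
u5 = u1 AND u3 = L AND L = L
u6 = NOT u3 = NOT L = H
u7 = u4 AND u2 = L AND L = L
u9 = NOT u5 = NOT L = H
u10 = u1 OR u7 = L OR L = L
u11 = u6 OR u3 = H OR L = H
u12 = u9 OR u11 = H OR H = H
u13 = u3 AND u5 AND u12 = L AND L AND H = L
u15 = u10 AND u13 = L AND L = L
u16 = x4 OR u13 = L OR L = L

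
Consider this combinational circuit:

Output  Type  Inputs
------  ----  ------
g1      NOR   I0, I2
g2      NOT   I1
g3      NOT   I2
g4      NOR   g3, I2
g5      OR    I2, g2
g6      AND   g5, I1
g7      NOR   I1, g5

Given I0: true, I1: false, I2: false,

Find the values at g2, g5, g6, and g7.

g2 = NOT I1 = NOT false = true
g5 = I2 OR g2 = false OR true = true
g6 = g5 AND I1 = true AND false = false
g7 = I1 NOR g5 = false NOR true = false

g2 = true; g5 = true; g6 = false; g7 = false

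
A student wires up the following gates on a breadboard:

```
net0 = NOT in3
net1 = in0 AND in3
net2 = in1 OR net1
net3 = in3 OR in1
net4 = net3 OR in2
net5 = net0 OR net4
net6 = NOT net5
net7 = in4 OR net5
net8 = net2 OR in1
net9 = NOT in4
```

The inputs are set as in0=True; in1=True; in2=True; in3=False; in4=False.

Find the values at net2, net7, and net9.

net2 = True  net7 = True  net9 = True

net0 = NOT in3 = NOT False = True
net1 = in0 AND in3 = True AND False = False
net2 = in1 OR net1 = True OR False = True
net3 = in3 OR in1 = False OR True = True
net4 = net3 OR in2 = True OR True = True
net5 = net0 OR net4 = True OR True = True
net7 = in4 OR net5 = False OR True = True
net9 = NOT in4 = NOT False = True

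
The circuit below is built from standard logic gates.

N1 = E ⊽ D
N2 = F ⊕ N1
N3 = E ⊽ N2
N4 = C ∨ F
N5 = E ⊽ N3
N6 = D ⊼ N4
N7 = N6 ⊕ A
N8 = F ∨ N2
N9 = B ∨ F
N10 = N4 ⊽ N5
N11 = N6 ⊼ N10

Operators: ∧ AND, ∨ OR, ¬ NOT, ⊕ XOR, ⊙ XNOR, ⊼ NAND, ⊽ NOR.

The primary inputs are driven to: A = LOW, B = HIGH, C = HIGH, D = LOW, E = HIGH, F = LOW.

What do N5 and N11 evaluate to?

N5 = LOW; N11 = HIGH

N1 = E NOR D = HIGH NOR LOW = LOW
N2 = F XOR N1 = LOW XOR LOW = LOW
N3 = E NOR N2 = HIGH NOR LOW = LOW
N4 = C OR F = HIGH OR LOW = HIGH
N5 = E NOR N3 = HIGH NOR LOW = LOW
N6 = D NAND N4 = LOW NAND HIGH = HIGH
N10 = N4 NOR N5 = HIGH NOR LOW = LOW
N11 = N6 NAND N10 = HIGH NAND LOW = HIGH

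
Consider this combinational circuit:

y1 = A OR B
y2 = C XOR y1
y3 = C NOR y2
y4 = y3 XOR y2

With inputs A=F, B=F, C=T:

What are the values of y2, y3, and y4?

y1 = A OR B = F OR F = F
y2 = C XOR y1 = T XOR F = T
y3 = C NOR y2 = T NOR T = F
y4 = y3 XOR y2 = F XOR T = T

y2 = T, y3 = F, y4 = T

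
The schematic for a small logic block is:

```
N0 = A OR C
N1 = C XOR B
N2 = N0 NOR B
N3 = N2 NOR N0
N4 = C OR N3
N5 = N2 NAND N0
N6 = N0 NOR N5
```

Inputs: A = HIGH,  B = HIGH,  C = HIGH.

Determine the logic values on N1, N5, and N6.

N1 = LOW  N5 = HIGH  N6 = LOW

N0 = A OR C = HIGH OR HIGH = HIGH
N1 = C XOR B = HIGH XOR HIGH = LOW
N2 = N0 NOR B = HIGH NOR HIGH = LOW
N5 = N2 NAND N0 = LOW NAND HIGH = HIGH
N6 = N0 NOR N5 = HIGH NOR HIGH = LOW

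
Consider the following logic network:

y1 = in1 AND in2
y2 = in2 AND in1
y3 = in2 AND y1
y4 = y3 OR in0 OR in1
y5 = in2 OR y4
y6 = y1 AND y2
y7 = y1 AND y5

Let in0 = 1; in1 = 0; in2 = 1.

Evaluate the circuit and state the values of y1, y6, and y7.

y1 = 0  y6 = 0  y7 = 0

y1 = in1 AND in2 = 0 AND 1 = 0
y2 = in2 AND in1 = 1 AND 0 = 0
y3 = in2 AND y1 = 1 AND 0 = 0
y4 = y3 OR in0 OR in1 = 0 OR 1 OR 0 = 1
y5 = in2 OR y4 = 1 OR 1 = 1
y6 = y1 AND y2 = 0 AND 0 = 0
y7 = y1 AND y5 = 0 AND 1 = 0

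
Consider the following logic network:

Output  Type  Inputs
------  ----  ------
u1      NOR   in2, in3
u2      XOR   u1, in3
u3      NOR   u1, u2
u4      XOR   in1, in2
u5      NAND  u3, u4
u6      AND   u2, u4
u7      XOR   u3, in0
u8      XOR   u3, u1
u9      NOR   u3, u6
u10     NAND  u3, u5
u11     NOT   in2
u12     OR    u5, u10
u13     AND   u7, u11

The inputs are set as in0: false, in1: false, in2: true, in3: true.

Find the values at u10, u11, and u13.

u10 = true  u11 = false  u13 = false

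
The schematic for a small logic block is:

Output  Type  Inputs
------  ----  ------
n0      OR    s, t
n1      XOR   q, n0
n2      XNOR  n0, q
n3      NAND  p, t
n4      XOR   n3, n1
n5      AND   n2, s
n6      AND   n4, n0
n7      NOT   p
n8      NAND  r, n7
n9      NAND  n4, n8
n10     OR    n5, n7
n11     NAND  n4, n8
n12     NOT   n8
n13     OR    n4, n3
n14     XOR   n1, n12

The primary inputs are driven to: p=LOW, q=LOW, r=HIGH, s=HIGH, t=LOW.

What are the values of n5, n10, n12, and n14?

n0 = s OR t = HIGH OR LOW = HIGH
n1 = q XOR n0 = LOW XOR HIGH = HIGH
n2 = n0 XNOR q = HIGH XNOR LOW = LOW
n5 = n2 AND s = LOW AND HIGH = LOW
n7 = NOT p = NOT LOW = HIGH
n8 = r NAND n7 = HIGH NAND HIGH = LOW
n10 = n5 OR n7 = LOW OR HIGH = HIGH
n12 = NOT n8 = NOT LOW = HIGH
n14 = n1 XOR n12 = HIGH XOR HIGH = LOW

n5 = LOW, n10 = HIGH, n12 = HIGH, n14 = LOW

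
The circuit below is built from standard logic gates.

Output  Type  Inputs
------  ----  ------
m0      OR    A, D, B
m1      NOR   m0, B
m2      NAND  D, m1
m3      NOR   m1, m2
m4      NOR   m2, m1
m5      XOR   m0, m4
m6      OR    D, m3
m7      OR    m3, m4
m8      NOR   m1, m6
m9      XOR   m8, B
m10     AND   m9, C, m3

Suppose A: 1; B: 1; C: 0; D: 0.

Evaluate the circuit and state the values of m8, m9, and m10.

m0 = A OR D OR B = 1 OR 0 OR 1 = 1
m1 = m0 NOR B = 1 NOR 1 = 0
m2 = D NAND m1 = 0 NAND 0 = 1
m3 = m1 NOR m2 = 0 NOR 1 = 0
m6 = D OR m3 = 0 OR 0 = 0
m8 = m1 NOR m6 = 0 NOR 0 = 1
m9 = m8 XOR B = 1 XOR 1 = 0
m10 = m9 AND C AND m3 = 0 AND 0 AND 0 = 0

m8 = 1, m9 = 0, m10 = 0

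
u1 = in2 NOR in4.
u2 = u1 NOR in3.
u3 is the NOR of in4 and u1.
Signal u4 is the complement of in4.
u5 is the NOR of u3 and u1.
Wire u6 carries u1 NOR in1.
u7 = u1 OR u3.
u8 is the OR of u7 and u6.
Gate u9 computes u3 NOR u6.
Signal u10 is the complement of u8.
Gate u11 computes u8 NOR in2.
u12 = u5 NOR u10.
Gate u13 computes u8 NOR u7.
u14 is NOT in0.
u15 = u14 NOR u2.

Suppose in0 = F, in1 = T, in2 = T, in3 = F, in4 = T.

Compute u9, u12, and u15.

u9 = T, u12 = F, u15 = F

u1 = in2 NOR in4 = T NOR T = F
u2 = u1 NOR in3 = F NOR F = T
u3 = in4 NOR u1 = T NOR F = F
u5 = u3 NOR u1 = F NOR F = T
u6 = u1 NOR in1 = F NOR T = F
u7 = u1 OR u3 = F OR F = F
u8 = u7 OR u6 = F OR F = F
u9 = u3 NOR u6 = F NOR F = T
u10 = NOT u8 = NOT F = T
u12 = u5 NOR u10 = T NOR T = F
u14 = NOT in0 = NOT F = T
u15 = u14 NOR u2 = T NOR T = F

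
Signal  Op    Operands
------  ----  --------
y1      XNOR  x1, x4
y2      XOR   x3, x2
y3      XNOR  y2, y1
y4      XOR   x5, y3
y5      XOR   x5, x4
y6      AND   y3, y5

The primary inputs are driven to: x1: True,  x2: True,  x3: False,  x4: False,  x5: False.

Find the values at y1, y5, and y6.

y1 = False, y5 = False, y6 = False

y1 = x1 XNOR x4 = True XNOR False = False
y2 = x3 XOR x2 = False XOR True = True
y3 = y2 XNOR y1 = True XNOR False = False
y5 = x5 XOR x4 = False XOR False = False
y6 = y3 AND y5 = False AND False = False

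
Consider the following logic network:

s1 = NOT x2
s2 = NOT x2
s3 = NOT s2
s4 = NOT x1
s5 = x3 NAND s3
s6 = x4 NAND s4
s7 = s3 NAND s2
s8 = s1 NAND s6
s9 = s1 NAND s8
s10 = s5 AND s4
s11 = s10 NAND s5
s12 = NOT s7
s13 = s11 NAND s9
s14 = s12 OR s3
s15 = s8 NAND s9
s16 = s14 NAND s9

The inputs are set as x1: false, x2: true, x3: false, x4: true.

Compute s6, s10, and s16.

s6 = false  s10 = true  s16 = false

s1 = NOT x2 = NOT true = false
s2 = NOT x2 = NOT true = false
s3 = NOT s2 = NOT false = true
s4 = NOT x1 = NOT false = true
s5 = x3 NAND s3 = false NAND true = true
s6 = x4 NAND s4 = true NAND true = false
s7 = s3 NAND s2 = true NAND false = true
s8 = s1 NAND s6 = false NAND false = true
s9 = s1 NAND s8 = false NAND true = true
s10 = s5 AND s4 = true AND true = true
s12 = NOT s7 = NOT true = false
s14 = s12 OR s3 = false OR true = true
s16 = s14 NAND s9 = true NAND true = false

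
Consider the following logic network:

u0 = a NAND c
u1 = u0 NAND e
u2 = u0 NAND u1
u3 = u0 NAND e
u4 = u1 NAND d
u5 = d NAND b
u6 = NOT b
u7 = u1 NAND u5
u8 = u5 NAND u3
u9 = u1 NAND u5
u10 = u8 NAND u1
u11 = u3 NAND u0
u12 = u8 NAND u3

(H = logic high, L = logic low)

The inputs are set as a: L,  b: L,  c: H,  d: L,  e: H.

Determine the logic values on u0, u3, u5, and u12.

u0 = H, u3 = L, u5 = H, u12 = H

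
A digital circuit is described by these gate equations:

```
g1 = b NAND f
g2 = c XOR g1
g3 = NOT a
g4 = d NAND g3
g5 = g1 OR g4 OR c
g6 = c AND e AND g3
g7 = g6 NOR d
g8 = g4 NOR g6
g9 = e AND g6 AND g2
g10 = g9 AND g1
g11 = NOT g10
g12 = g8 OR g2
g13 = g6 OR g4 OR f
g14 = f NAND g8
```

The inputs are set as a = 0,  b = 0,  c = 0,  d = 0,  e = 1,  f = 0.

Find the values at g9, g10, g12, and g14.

g1 = b NAND f = 0 NAND 0 = 1
g2 = c XOR g1 = 0 XOR 1 = 1
g3 = NOT a = NOT 0 = 1
g4 = d NAND g3 = 0 NAND 1 = 1
g6 = c AND e AND g3 = 0 AND 1 AND 1 = 0
g8 = g4 NOR g6 = 1 NOR 0 = 0
g9 = e AND g6 AND g2 = 1 AND 0 AND 1 = 0
g10 = g9 AND g1 = 0 AND 1 = 0
g12 = g8 OR g2 = 0 OR 1 = 1
g14 = f NAND g8 = 0 NAND 0 = 1

g9 = 0, g10 = 0, g12 = 1, g14 = 1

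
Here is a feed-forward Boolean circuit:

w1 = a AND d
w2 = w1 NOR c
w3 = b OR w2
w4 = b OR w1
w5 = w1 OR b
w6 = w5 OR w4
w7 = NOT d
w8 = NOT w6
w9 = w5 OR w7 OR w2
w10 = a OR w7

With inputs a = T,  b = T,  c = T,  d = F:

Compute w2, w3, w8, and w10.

w1 = a AND d = T AND F = F
w2 = w1 NOR c = F NOR T = F
w3 = b OR w2 = T OR F = T
w4 = b OR w1 = T OR F = T
w5 = w1 OR b = F OR T = T
w6 = w5 OR w4 = T OR T = T
w7 = NOT d = NOT F = T
w8 = NOT w6 = NOT T = F
w10 = a OR w7 = T OR T = T

w2 = F, w3 = T, w8 = F, w10 = T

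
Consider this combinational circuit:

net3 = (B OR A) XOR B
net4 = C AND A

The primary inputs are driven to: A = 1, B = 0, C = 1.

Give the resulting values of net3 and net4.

net3 = (0 OR 1) XOR 0 = 1
net4 = 1 AND 1 = 1

net3 = 1, net4 = 1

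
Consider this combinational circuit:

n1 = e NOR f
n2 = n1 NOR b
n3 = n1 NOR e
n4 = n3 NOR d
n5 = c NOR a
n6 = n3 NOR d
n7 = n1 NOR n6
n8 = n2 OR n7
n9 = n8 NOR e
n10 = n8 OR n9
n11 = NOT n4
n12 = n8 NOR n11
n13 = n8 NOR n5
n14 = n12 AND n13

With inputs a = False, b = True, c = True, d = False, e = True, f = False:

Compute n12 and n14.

n1 = e NOR f = True NOR False = False
n2 = n1 NOR b = False NOR True = False
n3 = n1 NOR e = False NOR True = False
n4 = n3 NOR d = False NOR False = True
n5 = c NOR a = True NOR False = False
n6 = n3 NOR d = False NOR False = True
n7 = n1 NOR n6 = False NOR True = False
n8 = n2 OR n7 = False OR False = False
n11 = NOT n4 = NOT True = False
n12 = n8 NOR n11 = False NOR False = True
n13 = n8 NOR n5 = False NOR False = True
n14 = n12 AND n13 = True AND True = True

n12 = True; n14 = True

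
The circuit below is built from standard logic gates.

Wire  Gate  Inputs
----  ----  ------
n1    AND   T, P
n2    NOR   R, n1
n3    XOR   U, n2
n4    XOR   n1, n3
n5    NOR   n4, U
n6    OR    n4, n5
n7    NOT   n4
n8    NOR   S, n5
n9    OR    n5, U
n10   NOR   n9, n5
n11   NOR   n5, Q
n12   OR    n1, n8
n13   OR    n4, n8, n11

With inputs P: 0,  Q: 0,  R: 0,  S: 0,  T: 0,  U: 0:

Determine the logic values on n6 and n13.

n6 = 1; n13 = 1

n1 = T AND P = 0 AND 0 = 0
n2 = R NOR n1 = 0 NOR 0 = 1
n3 = U XOR n2 = 0 XOR 1 = 1
n4 = n1 XOR n3 = 0 XOR 1 = 1
n5 = n4 NOR U = 1 NOR 0 = 0
n6 = n4 OR n5 = 1 OR 0 = 1
n8 = S NOR n5 = 0 NOR 0 = 1
n11 = n5 NOR Q = 0 NOR 0 = 1
n13 = n4 OR n8 OR n11 = 1 OR 1 OR 1 = 1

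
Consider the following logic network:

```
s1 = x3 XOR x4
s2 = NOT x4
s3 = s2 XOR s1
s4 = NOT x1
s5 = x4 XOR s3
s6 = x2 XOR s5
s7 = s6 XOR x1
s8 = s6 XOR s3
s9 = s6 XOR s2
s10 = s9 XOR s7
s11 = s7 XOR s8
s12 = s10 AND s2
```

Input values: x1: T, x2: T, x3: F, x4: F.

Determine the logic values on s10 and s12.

s1 = x3 XOR x4 = F XOR F = F
s2 = NOT x4 = NOT F = T
s3 = s2 XOR s1 = T XOR F = T
s5 = x4 XOR s3 = F XOR T = T
s6 = x2 XOR s5 = T XOR T = F
s7 = s6 XOR x1 = F XOR T = T
s9 = s6 XOR s2 = F XOR T = T
s10 = s9 XOR s7 = T XOR T = F
s12 = s10 AND s2 = F AND T = F

s10 = F, s12 = F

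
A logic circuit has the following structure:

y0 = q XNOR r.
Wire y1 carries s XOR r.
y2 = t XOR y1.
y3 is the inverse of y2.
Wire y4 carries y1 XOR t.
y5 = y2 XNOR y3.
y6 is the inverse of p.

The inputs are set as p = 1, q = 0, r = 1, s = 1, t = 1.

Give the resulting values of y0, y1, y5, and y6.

y0 = q XNOR r = 0 XNOR 1 = 0
y1 = s XOR r = 1 XOR 1 = 0
y2 = t XOR y1 = 1 XOR 0 = 1
y3 = NOT y2 = NOT 1 = 0
y5 = y2 XNOR y3 = 1 XNOR 0 = 0
y6 = NOT p = NOT 1 = 0

y0 = 0  y1 = 0  y5 = 0  y6 = 0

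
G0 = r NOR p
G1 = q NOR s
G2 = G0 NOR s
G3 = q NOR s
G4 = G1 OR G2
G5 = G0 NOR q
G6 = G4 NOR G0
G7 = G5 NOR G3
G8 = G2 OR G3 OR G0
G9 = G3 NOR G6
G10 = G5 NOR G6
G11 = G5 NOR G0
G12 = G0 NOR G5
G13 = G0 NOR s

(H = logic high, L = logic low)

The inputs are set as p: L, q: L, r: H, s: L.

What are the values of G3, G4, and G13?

G0 = r NOR p = H NOR L = L
G1 = q NOR s = L NOR L = H
G2 = G0 NOR s = L NOR L = H
G3 = q NOR s = L NOR L = H
G4 = G1 OR G2 = H OR H = H
G13 = G0 NOR s = L NOR L = H

G3 = H; G4 = H; G13 = H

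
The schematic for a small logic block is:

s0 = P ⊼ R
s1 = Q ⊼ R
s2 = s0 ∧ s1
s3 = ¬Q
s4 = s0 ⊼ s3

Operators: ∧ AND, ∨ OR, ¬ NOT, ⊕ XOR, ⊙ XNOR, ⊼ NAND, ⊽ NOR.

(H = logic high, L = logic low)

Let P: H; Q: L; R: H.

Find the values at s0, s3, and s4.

s0 = P NAND R = H NAND H = L
s3 = NOT Q = NOT L = H
s4 = s0 NAND s3 = L NAND H = H

s0 = L  s3 = H  s4 = H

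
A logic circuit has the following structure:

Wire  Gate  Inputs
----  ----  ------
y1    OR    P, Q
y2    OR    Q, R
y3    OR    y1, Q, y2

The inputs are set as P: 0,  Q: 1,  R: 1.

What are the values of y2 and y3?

y2 = 1; y3 = 1

y1 = P OR Q = 0 OR 1 = 1
y2 = Q OR R = 1 OR 1 = 1
y3 = y1 OR Q OR y2 = 1 OR 1 OR 1 = 1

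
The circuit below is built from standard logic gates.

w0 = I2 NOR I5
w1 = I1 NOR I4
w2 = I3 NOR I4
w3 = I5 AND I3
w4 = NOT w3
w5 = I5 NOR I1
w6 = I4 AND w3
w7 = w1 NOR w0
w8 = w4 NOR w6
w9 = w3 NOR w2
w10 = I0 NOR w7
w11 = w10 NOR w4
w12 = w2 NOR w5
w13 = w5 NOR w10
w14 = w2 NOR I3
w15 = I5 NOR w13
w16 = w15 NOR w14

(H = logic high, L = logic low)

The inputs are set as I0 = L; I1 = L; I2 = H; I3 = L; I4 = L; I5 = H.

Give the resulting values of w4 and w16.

w4 = H, w16 = H

w0 = I2 NOR I5 = H NOR H = L
w1 = I1 NOR I4 = L NOR L = H
w2 = I3 NOR I4 = L NOR L = H
w3 = I5 AND I3 = H AND L = L
w4 = NOT w3 = NOT L = H
w5 = I5 NOR I1 = H NOR L = L
w7 = w1 NOR w0 = H NOR L = L
w10 = I0 NOR w7 = L NOR L = H
w13 = w5 NOR w10 = L NOR H = L
w14 = w2 NOR I3 = H NOR L = L
w15 = I5 NOR w13 = H NOR L = L
w16 = w15 NOR w14 = L NOR L = H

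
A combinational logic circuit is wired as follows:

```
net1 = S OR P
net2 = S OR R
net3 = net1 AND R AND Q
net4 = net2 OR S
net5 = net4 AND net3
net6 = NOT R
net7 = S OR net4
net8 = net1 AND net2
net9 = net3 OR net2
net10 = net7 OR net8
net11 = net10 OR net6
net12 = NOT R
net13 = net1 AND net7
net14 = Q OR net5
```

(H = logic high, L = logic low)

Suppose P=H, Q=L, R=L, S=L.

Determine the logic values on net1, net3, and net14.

net1 = S OR P = L OR H = H
net2 = S OR R = L OR L = L
net3 = net1 AND R AND Q = H AND L AND L = L
net4 = net2 OR S = L OR L = L
net5 = net4 AND net3 = L AND L = L
net14 = Q OR net5 = L OR L = L

net1 = H; net3 = L; net14 = L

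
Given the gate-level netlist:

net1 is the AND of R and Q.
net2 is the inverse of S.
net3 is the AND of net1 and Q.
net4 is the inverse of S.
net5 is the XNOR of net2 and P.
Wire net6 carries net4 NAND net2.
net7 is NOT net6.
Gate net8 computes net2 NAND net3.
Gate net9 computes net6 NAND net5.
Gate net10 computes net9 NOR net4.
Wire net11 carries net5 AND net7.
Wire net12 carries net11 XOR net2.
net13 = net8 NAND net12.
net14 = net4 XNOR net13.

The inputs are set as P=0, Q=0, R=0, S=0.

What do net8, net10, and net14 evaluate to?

net8 = 1, net10 = 0, net14 = 0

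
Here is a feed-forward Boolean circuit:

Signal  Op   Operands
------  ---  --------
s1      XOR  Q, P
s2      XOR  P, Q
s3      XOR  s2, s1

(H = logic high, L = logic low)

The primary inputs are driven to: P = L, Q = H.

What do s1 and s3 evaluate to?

s1 = Q XOR P = H XOR L = H
s2 = P XOR Q = L XOR H = H
s3 = s2 XOR s1 = H XOR H = L

s1 = H, s3 = L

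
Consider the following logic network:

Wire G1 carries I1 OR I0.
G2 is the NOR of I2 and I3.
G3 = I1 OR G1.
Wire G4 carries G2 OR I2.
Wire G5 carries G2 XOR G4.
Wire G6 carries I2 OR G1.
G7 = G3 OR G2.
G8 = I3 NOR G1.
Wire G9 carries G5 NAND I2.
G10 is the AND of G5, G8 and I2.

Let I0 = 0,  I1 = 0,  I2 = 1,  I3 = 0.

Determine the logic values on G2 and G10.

G2 = 0; G10 = 1

G1 = I1 OR I0 = 0 OR 0 = 0
G2 = I2 NOR I3 = 1 NOR 0 = 0
G4 = G2 OR I2 = 0 OR 1 = 1
G5 = G2 XOR G4 = 0 XOR 1 = 1
G8 = I3 NOR G1 = 0 NOR 0 = 1
G10 = G5 AND G8 AND I2 = 1 AND 1 AND 1 = 1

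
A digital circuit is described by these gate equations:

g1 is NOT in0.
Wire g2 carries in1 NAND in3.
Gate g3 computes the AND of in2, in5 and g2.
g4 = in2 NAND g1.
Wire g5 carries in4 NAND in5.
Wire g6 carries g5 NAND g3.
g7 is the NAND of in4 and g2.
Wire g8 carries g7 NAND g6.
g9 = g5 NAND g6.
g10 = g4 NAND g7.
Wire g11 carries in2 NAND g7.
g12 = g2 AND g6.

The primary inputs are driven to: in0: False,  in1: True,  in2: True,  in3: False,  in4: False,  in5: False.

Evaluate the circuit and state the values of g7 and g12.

g2 = in1 NAND in3 = True NAND False = True
g3 = in2 AND in5 AND g2 = True AND False AND True = False
g5 = in4 NAND in5 = False NAND False = True
g6 = g5 NAND g3 = True NAND False = True
g7 = in4 NAND g2 = False NAND True = True
g12 = g2 AND g6 = True AND True = True

g7 = True; g12 = True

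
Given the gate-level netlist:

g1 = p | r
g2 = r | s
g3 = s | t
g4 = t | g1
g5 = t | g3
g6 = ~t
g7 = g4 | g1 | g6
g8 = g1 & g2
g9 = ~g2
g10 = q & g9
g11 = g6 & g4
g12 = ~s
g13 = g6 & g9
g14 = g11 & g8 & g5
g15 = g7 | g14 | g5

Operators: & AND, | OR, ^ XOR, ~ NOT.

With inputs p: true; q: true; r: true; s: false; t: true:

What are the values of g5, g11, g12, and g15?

g1 = p OR r = true OR true = true
g2 = r OR s = true OR false = true
g3 = s OR t = false OR true = true
g4 = t OR g1 = true OR true = true
g5 = t OR g3 = true OR true = true
g6 = NOT t = NOT true = false
g7 = g4 OR g1 OR g6 = true OR true OR false = true
g8 = g1 AND g2 = true AND true = true
g11 = g6 AND g4 = false AND true = false
g12 = NOT s = NOT false = true
g14 = g11 AND g8 AND g5 = false AND true AND true = false
g15 = g7 OR g14 OR g5 = true OR false OR true = true

g5 = true; g11 = false; g12 = true; g15 = true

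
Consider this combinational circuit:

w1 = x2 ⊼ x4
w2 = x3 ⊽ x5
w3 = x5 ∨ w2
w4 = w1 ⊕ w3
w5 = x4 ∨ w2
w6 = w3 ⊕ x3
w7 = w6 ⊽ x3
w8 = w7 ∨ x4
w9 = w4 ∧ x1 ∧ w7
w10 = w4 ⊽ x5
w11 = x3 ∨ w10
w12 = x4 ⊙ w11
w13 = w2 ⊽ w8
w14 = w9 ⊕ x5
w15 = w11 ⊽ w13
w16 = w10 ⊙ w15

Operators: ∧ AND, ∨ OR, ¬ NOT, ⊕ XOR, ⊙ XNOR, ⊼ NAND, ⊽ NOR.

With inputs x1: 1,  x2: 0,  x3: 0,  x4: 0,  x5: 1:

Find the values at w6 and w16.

w6 = 1; w16 = 1

w1 = x2 NAND x4 = 0 NAND 0 = 1
w2 = x3 NOR x5 = 0 NOR 1 = 0
w3 = x5 OR w2 = 1 OR 0 = 1
w4 = w1 XOR w3 = 1 XOR 1 = 0
w6 = w3 XOR x3 = 1 XOR 0 = 1
w7 = w6 NOR x3 = 1 NOR 0 = 0
w8 = w7 OR x4 = 0 OR 0 = 0
w10 = w4 NOR x5 = 0 NOR 1 = 0
w11 = x3 OR w10 = 0 OR 0 = 0
w13 = w2 NOR w8 = 0 NOR 0 = 1
w15 = w11 NOR w13 = 0 NOR 1 = 0
w16 = w10 XNOR w15 = 0 XNOR 0 = 1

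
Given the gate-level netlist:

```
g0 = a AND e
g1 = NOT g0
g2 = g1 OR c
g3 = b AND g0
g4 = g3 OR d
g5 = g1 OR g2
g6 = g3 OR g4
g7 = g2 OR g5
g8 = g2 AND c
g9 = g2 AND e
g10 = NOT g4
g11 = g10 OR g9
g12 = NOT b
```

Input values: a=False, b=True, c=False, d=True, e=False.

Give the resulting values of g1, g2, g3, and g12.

g0 = a AND e = False AND False = False
g1 = NOT g0 = NOT False = True
g2 = g1 OR c = True OR False = True
g3 = b AND g0 = True AND False = False
g12 = NOT b = NOT True = False

g1 = True, g2 = True, g3 = False, g12 = False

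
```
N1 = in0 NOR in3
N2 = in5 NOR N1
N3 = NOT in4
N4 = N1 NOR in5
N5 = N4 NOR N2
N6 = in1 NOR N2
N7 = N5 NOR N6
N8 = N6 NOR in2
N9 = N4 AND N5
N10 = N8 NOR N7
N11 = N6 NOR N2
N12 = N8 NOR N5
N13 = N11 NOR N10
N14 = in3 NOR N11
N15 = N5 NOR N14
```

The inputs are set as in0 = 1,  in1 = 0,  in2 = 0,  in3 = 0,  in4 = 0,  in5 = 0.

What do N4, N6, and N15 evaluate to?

N4 = 1; N6 = 0; N15 = 0

N1 = in0 NOR in3 = 1 NOR 0 = 0
N2 = in5 NOR N1 = 0 NOR 0 = 1
N4 = N1 NOR in5 = 0 NOR 0 = 1
N5 = N4 NOR N2 = 1 NOR 1 = 0
N6 = in1 NOR N2 = 0 NOR 1 = 0
N11 = N6 NOR N2 = 0 NOR 1 = 0
N14 = in3 NOR N11 = 0 NOR 0 = 1
N15 = N5 NOR N14 = 0 NOR 1 = 0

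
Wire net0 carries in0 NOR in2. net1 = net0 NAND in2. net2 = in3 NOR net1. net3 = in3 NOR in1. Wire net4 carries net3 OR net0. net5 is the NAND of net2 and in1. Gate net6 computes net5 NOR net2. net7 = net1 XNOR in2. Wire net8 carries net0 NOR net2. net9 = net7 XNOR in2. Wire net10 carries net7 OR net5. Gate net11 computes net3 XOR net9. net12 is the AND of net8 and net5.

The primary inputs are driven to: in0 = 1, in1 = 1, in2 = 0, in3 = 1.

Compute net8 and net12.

net8 = 1, net12 = 1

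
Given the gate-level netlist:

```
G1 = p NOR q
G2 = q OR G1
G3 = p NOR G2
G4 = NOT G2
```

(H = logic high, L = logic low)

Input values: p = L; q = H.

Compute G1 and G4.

G1 = L; G4 = L

G1 = p NOR q = L NOR H = L
G2 = q OR G1 = H OR L = H
G4 = NOT G2 = NOT H = L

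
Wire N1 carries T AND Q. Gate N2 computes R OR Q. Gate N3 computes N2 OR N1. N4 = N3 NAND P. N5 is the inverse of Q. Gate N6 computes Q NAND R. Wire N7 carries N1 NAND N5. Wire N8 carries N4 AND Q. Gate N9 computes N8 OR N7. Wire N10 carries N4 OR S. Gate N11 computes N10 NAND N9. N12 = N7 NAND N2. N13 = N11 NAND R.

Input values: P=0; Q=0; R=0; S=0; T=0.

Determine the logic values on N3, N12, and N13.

N3 = 0, N12 = 1, N13 = 1

N1 = T AND Q = 0 AND 0 = 0
N2 = R OR Q = 0 OR 0 = 0
N3 = N2 OR N1 = 0 OR 0 = 0
N4 = N3 NAND P = 0 NAND 0 = 1
N5 = NOT Q = NOT 0 = 1
N7 = N1 NAND N5 = 0 NAND 1 = 1
N8 = N4 AND Q = 1 AND 0 = 0
N9 = N8 OR N7 = 0 OR 1 = 1
N10 = N4 OR S = 1 OR 0 = 1
N11 = N10 NAND N9 = 1 NAND 1 = 0
N12 = N7 NAND N2 = 1 NAND 0 = 1
N13 = N11 NAND R = 0 NAND 0 = 1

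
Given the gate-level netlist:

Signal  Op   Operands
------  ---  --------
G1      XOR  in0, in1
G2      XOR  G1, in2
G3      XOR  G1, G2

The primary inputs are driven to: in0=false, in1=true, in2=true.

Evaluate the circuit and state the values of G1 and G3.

G1 = true, G3 = true

G1 = in0 XOR in1 = false XOR true = true
G2 = G1 XOR in2 = true XOR true = false
G3 = G1 XOR G2 = true XOR false = true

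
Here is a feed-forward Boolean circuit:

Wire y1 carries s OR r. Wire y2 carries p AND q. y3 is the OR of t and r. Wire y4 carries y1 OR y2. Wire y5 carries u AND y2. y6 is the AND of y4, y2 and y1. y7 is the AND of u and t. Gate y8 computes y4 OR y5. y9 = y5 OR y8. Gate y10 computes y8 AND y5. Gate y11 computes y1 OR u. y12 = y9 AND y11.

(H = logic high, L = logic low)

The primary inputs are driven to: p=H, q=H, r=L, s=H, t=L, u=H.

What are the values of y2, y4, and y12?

y1 = s OR r = H OR L = H
y2 = p AND q = H AND H = H
y4 = y1 OR y2 = H OR H = H
y5 = u AND y2 = H AND H = H
y8 = y4 OR y5 = H OR H = H
y9 = y5 OR y8 = H OR H = H
y11 = y1 OR u = H OR H = H
y12 = y9 AND y11 = H AND H = H

y2 = H; y4 = H; y12 = H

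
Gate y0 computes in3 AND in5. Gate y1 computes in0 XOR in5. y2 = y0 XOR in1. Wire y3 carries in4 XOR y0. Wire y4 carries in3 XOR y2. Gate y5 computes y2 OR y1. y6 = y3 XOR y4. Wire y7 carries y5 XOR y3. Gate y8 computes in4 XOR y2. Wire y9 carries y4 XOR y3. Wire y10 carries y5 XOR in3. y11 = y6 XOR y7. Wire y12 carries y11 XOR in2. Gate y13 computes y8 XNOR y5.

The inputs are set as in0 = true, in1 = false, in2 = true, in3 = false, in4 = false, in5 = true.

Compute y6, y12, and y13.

y6 = false; y12 = true; y13 = true

y0 = in3 AND in5 = false AND true = false
y1 = in0 XOR in5 = true XOR true = false
y2 = y0 XOR in1 = false XOR false = false
y3 = in4 XOR y0 = false XOR false = false
y4 = in3 XOR y2 = false XOR false = false
y5 = y2 OR y1 = false OR false = false
y6 = y3 XOR y4 = false XOR false = false
y7 = y5 XOR y3 = false XOR false = false
y8 = in4 XOR y2 = false XOR false = false
y11 = y6 XOR y7 = false XOR false = false
y12 = y11 XOR in2 = false XOR true = true
y13 = y8 XNOR y5 = false XNOR false = true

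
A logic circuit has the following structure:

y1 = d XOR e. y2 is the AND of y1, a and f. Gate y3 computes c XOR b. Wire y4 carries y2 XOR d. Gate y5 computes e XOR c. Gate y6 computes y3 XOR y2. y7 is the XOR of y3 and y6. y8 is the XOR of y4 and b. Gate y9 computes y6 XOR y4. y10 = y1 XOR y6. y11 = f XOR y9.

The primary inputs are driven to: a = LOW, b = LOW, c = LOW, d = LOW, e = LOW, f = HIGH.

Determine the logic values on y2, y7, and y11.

y1 = d XOR e = LOW XOR LOW = LOW
y2 = y1 AND a AND f = LOW AND LOW AND HIGH = LOW
y3 = c XOR b = LOW XOR LOW = LOW
y4 = y2 XOR d = LOW XOR LOW = LOW
y6 = y3 XOR y2 = LOW XOR LOW = LOW
y7 = y3 XOR y6 = LOW XOR LOW = LOW
y9 = y6 XOR y4 = LOW XOR LOW = LOW
y11 = f XOR y9 = HIGH XOR LOW = HIGH

y2 = LOW; y7 = LOW; y11 = HIGH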